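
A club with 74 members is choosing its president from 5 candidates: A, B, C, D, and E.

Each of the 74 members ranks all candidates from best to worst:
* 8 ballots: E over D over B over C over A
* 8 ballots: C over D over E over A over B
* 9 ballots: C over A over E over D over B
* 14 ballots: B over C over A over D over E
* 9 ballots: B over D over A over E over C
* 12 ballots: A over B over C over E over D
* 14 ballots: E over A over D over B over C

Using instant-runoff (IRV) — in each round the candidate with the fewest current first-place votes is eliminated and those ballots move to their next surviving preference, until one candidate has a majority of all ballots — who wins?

E

Round 1: A 12, B 23, C 17, D 0, E 22. D eliminated.
Round 2: A 12, B 23, C 17, E 22. A eliminated.
Round 3: B 35, C 17, E 22. C eliminated.
Round 4: B 35, E 39. E has a majority (≥38).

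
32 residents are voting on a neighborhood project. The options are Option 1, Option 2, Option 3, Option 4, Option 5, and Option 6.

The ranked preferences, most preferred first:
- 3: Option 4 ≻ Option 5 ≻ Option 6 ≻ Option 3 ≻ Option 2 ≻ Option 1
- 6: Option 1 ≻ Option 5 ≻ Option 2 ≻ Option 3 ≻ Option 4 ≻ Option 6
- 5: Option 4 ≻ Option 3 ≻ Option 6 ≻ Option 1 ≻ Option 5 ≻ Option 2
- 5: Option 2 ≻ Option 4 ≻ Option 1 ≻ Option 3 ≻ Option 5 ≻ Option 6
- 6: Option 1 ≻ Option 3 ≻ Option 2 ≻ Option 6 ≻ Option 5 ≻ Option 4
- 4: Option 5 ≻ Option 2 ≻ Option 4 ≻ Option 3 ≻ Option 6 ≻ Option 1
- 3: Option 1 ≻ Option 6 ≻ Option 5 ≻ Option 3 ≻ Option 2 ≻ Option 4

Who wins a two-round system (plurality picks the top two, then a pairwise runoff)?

Round 1 first-place votes: Option 1 15, Option 2 5, Option 3 0, Option 4 8, Option 5 4, Option 6 0. Option 1 and Option 4 advance.
Runoff: Option 1 is ranked above Option 4 on 15 ballots, Option 4 above Option 1 on 17.

Option 4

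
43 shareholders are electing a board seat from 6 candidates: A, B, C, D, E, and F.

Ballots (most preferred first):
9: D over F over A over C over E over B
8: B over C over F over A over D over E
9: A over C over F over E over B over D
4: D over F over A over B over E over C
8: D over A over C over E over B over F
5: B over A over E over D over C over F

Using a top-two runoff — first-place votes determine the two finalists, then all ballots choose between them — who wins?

B

Round 1 first-place votes: A 9, B 13, C 0, D 21, E 0, F 0. D and B advance.
Runoff: D is ranked above B on 21 ballots, B above D on 22.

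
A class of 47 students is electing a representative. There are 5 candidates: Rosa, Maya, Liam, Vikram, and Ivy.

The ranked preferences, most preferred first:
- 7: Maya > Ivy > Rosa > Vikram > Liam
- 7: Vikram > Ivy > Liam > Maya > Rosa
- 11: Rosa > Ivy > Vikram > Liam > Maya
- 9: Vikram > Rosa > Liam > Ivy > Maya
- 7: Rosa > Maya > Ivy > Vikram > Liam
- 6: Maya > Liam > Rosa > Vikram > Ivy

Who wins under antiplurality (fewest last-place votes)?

Last-place votes: Rosa 7, Maya 20, Liam 14, Vikram 0, Ivy 6.

Vikram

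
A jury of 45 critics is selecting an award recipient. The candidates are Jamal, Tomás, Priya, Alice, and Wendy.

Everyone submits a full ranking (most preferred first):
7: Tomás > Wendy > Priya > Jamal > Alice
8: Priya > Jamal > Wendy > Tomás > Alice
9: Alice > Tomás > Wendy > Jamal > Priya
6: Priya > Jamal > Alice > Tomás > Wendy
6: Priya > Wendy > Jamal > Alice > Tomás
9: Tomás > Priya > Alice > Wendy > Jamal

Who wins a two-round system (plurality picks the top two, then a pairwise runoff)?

Round 1 first-place votes: Jamal 0, Tomás 16, Priya 20, Alice 9, Wendy 0. Priya and Tomás advance.
Runoff: Priya is ranked above Tomás on 20 ballots, Tomás above Priya on 25.

Tomás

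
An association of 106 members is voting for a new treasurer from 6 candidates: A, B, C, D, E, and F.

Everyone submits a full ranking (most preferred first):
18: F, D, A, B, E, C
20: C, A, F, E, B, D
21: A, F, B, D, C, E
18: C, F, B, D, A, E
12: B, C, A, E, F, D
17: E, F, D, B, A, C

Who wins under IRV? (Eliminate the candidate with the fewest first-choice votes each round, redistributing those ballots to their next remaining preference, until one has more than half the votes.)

F

Round 1: A 21, B 12, C 38, D 0, E 17, F 18. D eliminated.
Round 2: A 21, B 12, C 38, E 17, F 18. B eliminated.
Round 3: A 21, C 50, E 17, F 18. E eliminated.
Round 4: A 21, C 50, F 35. A eliminated.
Round 5: C 50, F 56. F has a majority (≥54).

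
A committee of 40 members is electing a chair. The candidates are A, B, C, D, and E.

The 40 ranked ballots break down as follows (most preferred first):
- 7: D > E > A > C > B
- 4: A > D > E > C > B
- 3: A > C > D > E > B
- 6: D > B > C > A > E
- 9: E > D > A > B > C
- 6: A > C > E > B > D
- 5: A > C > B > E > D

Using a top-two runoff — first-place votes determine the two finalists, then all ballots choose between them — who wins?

D

Round 1 first-place votes: A 18, B 0, C 0, D 13, E 9. A and D advance.
Runoff: A is ranked above D on 18 ballots, D above A on 22.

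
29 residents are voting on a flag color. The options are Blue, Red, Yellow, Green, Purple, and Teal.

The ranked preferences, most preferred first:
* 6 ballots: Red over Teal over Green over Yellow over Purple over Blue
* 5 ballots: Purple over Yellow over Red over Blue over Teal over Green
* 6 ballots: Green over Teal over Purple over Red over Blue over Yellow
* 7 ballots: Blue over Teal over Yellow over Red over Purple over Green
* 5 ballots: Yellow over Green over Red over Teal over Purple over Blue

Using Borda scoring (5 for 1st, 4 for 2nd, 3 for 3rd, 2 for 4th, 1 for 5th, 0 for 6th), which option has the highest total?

Teal

Blue: 6×0 + 5×2 + 6×1 + 7×5 + 5×0 = 51
Red: 6×5 + 5×3 + 6×2 + 7×2 + 5×3 = 86
Yellow: 6×2 + 5×4 + 6×0 + 7×3 + 5×5 = 78
Green: 6×3 + 5×0 + 6×5 + 7×0 + 5×4 = 68
Purple: 6×1 + 5×5 + 6×3 + 7×1 + 5×1 = 61
Teal: 6×4 + 5×1 + 6×4 + 7×4 + 5×2 = 91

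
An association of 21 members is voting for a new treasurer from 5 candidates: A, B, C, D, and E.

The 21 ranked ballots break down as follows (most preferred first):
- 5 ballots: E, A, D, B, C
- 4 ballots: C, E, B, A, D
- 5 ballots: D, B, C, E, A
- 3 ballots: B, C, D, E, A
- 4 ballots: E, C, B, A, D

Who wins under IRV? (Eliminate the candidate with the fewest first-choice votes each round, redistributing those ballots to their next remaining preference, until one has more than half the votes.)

Round 1: A 0, B 3, C 4, D 5, E 9. A eliminated.
Round 2: B 3, C 4, D 5, E 9. B eliminated.
Round 3: C 7, D 5, E 9. D eliminated.
Round 4: C 12, E 9. C has a majority (≥11).

C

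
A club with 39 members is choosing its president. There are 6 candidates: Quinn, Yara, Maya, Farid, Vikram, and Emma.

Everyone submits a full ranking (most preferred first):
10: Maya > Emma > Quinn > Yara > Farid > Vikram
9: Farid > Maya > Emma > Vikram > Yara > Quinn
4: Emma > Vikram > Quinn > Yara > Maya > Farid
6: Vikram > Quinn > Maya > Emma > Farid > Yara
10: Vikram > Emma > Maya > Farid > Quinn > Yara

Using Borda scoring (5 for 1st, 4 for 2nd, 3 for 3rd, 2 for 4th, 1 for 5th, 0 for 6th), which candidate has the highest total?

Emma

Quinn: 10×3 + 9×0 + 4×3 + 6×4 + 10×1 = 76
Yara: 10×2 + 9×1 + 4×2 + 6×0 + 10×0 = 37
Maya: 10×5 + 9×4 + 4×1 + 6×3 + 10×3 = 138
Farid: 10×1 + 9×5 + 4×0 + 6×1 + 10×2 = 81
Vikram: 10×0 + 9×2 + 4×4 + 6×5 + 10×5 = 114
Emma: 10×4 + 9×3 + 4×5 + 6×2 + 10×4 = 139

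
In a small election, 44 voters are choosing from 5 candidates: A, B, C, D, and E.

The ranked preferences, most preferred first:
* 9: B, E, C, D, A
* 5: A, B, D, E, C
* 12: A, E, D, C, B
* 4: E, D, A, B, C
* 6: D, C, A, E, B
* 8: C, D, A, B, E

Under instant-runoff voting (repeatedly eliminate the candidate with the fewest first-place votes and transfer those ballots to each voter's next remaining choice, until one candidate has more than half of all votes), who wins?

Round 1: A 17, B 9, C 8, D 6, E 4. E eliminated.
Round 2: A 17, B 9, C 8, D 10. C eliminated.
Round 3: A 17, B 9, D 18. B eliminated.
Round 4: A 17, D 27. D has a majority (≥23).

D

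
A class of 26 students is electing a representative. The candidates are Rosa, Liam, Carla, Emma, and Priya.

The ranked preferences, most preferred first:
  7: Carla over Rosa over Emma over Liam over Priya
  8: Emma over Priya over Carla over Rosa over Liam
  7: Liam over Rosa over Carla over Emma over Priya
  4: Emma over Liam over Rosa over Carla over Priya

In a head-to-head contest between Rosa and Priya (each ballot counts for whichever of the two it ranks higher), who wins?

Rosa

Rosa is ranked above Priya on 18 ballots; Priya above Rosa on 8.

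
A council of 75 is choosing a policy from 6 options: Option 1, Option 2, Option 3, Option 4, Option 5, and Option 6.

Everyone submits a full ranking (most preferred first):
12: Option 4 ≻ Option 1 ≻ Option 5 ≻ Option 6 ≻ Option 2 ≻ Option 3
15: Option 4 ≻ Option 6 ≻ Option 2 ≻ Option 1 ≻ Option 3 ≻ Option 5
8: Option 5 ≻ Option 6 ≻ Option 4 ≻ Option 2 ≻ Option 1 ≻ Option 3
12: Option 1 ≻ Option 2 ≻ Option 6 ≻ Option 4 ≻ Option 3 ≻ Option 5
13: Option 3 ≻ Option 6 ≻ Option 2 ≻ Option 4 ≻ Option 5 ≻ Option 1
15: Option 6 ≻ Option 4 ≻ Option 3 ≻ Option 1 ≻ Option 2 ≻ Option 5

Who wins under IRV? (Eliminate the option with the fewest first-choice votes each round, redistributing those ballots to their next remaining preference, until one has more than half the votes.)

Round 1: Option 1 12, Option 2 0, Option 3 13, Option 4 27, Option 5 8, Option 6 15. Option 2 eliminated.
Round 2: Option 1 12, Option 3 13, Option 4 27, Option 5 8, Option 6 15. Option 5 eliminated.
Round 3: Option 1 12, Option 3 13, Option 4 27, Option 6 23. Option 1 eliminated.
Round 4: Option 3 13, Option 4 27, Option 6 35. Option 3 eliminated.
Round 5: Option 4 27, Option 6 48. Option 6 has a majority (≥38).

Option 6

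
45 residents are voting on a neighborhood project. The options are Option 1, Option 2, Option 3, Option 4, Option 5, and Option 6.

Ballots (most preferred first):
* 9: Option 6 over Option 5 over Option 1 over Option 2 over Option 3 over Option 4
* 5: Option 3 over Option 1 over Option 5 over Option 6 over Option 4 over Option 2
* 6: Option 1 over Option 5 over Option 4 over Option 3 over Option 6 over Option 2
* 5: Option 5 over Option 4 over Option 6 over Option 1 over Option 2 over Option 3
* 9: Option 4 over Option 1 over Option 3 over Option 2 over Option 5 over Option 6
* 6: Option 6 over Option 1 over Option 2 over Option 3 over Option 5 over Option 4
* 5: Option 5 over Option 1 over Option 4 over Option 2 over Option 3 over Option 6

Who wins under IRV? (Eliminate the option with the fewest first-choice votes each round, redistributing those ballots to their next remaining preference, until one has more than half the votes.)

Round 1: Option 1 6, Option 2 0, Option 3 5, Option 4 9, Option 5 10, Option 6 15. Option 2 eliminated.
Round 2: Option 1 6, Option 3 5, Option 4 9, Option 5 10, Option 6 15. Option 3 eliminated.
Round 3: Option 1 11, Option 4 9, Option 5 10, Option 6 15. Option 4 eliminated.
Round 4: Option 1 20, Option 5 10, Option 6 15. Option 5 eliminated.
Round 5: Option 1 25, Option 6 20. Option 1 has a majority (≥23).

Option 1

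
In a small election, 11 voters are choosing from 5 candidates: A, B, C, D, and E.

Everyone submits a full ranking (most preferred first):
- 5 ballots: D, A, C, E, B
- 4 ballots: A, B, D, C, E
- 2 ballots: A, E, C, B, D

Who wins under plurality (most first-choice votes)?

A

First-place votes: A 6, B 0, C 0, D 5, E 0.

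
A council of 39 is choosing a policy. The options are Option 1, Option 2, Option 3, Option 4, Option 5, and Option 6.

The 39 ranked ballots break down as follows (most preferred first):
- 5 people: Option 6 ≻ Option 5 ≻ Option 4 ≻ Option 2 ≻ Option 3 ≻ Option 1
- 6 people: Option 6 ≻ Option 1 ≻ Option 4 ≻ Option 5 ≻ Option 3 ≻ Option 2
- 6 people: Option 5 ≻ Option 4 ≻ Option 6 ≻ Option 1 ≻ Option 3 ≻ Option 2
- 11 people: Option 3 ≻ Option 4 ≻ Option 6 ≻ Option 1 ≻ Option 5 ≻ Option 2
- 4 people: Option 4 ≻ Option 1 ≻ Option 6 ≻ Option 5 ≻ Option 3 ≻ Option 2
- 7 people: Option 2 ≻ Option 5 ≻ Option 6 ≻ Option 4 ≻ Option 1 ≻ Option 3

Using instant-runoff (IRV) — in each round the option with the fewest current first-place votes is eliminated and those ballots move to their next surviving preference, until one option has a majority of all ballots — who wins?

Option 6

Round 1: Option 1 0, Option 2 7, Option 3 11, Option 4 4, Option 5 6, Option 6 11. Option 1 eliminated.
Round 2: Option 2 7, Option 3 11, Option 4 4, Option 5 6, Option 6 11. Option 4 eliminated.
Round 3: Option 2 7, Option 3 11, Option 5 6, Option 6 15. Option 5 eliminated.
Round 4: Option 2 7, Option 3 11, Option 6 21. Option 6 has a majority (≥20).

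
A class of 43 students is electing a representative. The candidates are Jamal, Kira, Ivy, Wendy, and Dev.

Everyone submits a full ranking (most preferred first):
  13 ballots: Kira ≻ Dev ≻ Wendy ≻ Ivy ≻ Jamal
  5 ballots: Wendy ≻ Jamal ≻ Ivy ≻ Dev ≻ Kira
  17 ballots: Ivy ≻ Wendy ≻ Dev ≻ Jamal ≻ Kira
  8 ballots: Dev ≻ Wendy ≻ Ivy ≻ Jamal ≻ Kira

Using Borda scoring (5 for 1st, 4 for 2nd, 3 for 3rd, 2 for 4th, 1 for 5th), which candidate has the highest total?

Wendy

Jamal: 13×1 + 5×4 + 17×2 + 8×2 = 83
Kira: 13×5 + 5×1 + 17×1 + 8×1 = 95
Ivy: 13×2 + 5×3 + 17×5 + 8×3 = 150
Wendy: 13×3 + 5×5 + 17×4 + 8×4 = 164
Dev: 13×4 + 5×2 + 17×3 + 8×5 = 153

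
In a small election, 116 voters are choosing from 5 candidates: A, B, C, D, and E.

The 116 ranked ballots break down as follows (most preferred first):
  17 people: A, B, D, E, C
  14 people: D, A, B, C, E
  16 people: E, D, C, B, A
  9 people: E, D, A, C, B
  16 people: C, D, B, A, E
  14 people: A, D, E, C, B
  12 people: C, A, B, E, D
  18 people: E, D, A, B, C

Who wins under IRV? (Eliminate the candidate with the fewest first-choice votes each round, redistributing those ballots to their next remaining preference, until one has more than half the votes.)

A

Round 1: A 31, B 0, C 28, D 14, E 43. B eliminated.
Round 2: A 31, C 28, D 14, E 43. D eliminated.
Round 3: A 45, C 28, E 43. C eliminated.
Round 4: A 73, E 43. A has a majority (≥59).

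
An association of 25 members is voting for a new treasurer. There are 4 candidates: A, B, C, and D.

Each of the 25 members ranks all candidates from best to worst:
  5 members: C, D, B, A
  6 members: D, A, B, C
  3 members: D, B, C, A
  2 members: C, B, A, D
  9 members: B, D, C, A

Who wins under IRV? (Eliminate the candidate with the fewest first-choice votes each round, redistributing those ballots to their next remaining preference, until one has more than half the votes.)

D

Round 1: A 0, B 9, C 7, D 9. A eliminated.
Round 2: B 9, C 7, D 9. C eliminated.
Round 3: B 11, D 14. D has a majority (≥13).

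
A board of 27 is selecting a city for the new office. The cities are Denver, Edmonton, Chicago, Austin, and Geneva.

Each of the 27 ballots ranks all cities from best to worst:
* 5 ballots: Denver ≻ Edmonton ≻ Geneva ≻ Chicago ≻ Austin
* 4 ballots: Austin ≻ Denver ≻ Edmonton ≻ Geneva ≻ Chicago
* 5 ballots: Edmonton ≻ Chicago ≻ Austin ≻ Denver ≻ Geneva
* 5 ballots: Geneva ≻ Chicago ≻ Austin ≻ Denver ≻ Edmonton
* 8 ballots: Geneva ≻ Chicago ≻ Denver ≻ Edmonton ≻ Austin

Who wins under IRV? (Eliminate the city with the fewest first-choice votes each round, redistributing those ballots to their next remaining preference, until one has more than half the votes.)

Round 1: Denver 5, Edmonton 5, Chicago 0, Austin 4, Geneva 13. Chicago eliminated.
Round 2: Denver 5, Edmonton 5, Austin 4, Geneva 13. Austin eliminated.
Round 3: Denver 9, Edmonton 5, Geneva 13. Edmonton eliminated.
Round 4: Denver 14, Geneva 13. Denver has a majority (≥14).

Denver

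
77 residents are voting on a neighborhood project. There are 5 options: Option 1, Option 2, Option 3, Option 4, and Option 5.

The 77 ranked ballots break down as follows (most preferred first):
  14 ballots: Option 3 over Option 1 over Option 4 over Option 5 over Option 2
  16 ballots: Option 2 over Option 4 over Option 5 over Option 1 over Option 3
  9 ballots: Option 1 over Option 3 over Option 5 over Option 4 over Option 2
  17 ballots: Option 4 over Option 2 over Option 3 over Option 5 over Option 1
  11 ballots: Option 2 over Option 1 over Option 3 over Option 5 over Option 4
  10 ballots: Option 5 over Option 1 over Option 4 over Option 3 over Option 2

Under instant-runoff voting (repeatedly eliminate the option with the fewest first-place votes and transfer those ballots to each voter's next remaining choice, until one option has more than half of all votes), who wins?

Option 4

Round 1: Option 1 9, Option 2 27, Option 3 14, Option 4 17, Option 5 10. Option 1 eliminated.
Round 2: Option 2 27, Option 3 23, Option 4 17, Option 5 10. Option 5 eliminated.
Round 3: Option 2 27, Option 3 23, Option 4 27. Option 3 eliminated.
Round 4: Option 2 27, Option 4 50. Option 4 has a majority (≥39).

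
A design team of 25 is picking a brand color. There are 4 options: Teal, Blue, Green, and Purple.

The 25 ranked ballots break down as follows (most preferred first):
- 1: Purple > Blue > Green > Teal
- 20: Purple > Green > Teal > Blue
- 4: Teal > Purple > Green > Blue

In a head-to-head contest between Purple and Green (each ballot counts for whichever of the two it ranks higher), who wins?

Purple is ranked above Green on 25 ballots; Green above Purple on 0.

Purple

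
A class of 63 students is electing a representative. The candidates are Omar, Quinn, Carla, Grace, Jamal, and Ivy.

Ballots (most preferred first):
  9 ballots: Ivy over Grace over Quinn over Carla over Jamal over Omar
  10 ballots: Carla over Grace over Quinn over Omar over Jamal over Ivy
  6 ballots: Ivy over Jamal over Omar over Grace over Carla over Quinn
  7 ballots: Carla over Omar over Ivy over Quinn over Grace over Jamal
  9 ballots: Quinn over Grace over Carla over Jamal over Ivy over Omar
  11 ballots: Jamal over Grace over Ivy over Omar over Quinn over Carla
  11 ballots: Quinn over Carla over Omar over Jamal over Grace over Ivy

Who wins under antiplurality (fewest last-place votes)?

Grace

Last-place votes: Omar 18, Quinn 6, Carla 11, Grace 0, Jamal 7, Ivy 21.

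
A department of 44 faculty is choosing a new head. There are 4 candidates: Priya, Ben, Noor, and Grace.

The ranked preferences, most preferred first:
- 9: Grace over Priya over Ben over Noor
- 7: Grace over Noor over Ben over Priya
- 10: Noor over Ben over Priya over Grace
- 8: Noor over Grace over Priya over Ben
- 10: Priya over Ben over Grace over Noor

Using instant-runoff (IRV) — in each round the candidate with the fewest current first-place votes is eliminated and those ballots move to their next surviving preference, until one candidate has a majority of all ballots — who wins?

Round 1: Priya 10, Ben 0, Noor 18, Grace 16. Ben eliminated.
Round 2: Priya 10, Noor 18, Grace 16. Priya eliminated.
Round 3: Noor 18, Grace 26. Grace has a majority (≥23).

Grace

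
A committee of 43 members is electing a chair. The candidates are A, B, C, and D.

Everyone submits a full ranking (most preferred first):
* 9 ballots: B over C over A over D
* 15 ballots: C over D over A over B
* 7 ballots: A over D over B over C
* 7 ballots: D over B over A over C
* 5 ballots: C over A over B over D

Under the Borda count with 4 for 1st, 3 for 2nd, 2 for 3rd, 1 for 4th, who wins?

A: 9×2 + 15×2 + 7×4 + 7×2 + 5×3 = 105
B: 9×4 + 15×1 + 7×2 + 7×3 + 5×2 = 96
C: 9×3 + 15×4 + 7×1 + 7×1 + 5×4 = 121
D: 9×1 + 15×3 + 7×3 + 7×4 + 5×1 = 108

C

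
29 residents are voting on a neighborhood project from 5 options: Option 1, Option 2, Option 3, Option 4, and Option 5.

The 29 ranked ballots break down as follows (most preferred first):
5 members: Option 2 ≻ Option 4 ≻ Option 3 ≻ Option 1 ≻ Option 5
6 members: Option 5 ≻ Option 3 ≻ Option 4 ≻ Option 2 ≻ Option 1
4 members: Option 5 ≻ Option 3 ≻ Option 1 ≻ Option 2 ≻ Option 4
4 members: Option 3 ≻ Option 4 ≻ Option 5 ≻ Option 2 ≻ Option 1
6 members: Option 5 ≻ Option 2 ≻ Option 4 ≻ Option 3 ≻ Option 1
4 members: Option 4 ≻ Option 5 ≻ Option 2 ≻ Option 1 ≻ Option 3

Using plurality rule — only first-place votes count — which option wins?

First-place votes: Option 1 0, Option 2 5, Option 3 4, Option 4 4, Option 5 16.

Option 5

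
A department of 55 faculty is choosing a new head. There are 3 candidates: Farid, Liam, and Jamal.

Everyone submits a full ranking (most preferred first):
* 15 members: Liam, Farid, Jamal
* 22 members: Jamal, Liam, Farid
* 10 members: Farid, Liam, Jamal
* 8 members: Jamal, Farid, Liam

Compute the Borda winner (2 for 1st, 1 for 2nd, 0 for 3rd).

Liam

Farid: 15×1 + 22×0 + 10×2 + 8×1 = 43
Liam: 15×2 + 22×1 + 10×1 + 8×0 = 62
Jamal: 15×0 + 22×2 + 10×0 + 8×2 = 60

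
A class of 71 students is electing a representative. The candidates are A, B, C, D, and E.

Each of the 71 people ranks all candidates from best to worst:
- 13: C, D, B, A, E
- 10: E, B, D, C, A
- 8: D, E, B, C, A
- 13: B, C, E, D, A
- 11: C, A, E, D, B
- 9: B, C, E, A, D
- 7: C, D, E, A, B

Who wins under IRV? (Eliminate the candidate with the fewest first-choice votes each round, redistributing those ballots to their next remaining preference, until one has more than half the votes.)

Round 1: A 0, B 22, C 31, D 8, E 10. A eliminated.
Round 2: B 22, C 31, D 8, E 10. D eliminated.
Round 3: B 22, C 31, E 18. E eliminated.
Round 4: B 40, C 31. B has a majority (≥36).

B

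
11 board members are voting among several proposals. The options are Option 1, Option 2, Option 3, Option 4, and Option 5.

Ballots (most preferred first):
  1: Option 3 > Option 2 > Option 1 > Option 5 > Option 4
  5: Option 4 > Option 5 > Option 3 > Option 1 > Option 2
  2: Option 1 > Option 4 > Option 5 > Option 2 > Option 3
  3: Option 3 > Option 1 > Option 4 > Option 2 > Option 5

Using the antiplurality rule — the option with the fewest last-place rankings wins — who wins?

Option 1

Last-place votes: Option 1 0, Option 2 5, Option 3 2, Option 4 1, Option 5 3.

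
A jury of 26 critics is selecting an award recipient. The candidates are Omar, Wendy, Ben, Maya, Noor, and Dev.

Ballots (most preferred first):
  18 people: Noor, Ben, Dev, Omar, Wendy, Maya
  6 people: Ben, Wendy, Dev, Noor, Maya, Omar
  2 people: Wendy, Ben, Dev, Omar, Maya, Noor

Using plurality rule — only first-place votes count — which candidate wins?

Noor

First-place votes: Omar 0, Wendy 2, Ben 6, Maya 0, Noor 18, Dev 0.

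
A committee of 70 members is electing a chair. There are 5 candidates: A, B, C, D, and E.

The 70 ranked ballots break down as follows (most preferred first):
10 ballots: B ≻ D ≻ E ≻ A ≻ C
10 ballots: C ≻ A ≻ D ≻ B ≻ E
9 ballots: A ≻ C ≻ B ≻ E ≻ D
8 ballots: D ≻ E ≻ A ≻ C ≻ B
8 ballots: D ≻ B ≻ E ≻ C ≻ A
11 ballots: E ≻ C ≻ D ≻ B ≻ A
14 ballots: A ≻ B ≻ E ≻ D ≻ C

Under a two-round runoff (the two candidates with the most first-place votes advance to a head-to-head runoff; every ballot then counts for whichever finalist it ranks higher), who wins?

D

Round 1 first-place votes: A 23, B 10, C 10, D 16, E 11. A and D advance.
Runoff: A is ranked above D on 33 ballots, D above A on 37.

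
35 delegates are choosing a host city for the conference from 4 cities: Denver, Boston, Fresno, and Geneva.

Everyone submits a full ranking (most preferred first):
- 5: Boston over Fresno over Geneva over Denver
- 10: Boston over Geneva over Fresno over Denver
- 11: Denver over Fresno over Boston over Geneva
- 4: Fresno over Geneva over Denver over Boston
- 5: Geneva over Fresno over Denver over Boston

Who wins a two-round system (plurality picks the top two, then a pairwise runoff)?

Round 1 first-place votes: Denver 11, Boston 15, Fresno 4, Geneva 5. Boston and Denver advance.
Runoff: Boston is ranked above Denver on 15 ballots, Denver above Boston on 20.

Denver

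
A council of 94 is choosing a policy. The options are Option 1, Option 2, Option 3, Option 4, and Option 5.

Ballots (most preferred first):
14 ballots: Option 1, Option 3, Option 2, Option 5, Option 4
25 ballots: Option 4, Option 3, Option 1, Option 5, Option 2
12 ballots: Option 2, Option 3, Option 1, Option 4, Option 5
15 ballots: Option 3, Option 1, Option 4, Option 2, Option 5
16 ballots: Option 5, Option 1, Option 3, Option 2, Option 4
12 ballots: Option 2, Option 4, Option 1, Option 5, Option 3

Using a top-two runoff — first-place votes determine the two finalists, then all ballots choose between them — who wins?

Round 1 first-place votes: Option 1 14, Option 2 24, Option 3 15, Option 4 25, Option 5 16. Option 4 and Option 2 advance.
Runoff: Option 4 is ranked above Option 2 on 40 ballots, Option 2 above Option 4 on 54.

Option 2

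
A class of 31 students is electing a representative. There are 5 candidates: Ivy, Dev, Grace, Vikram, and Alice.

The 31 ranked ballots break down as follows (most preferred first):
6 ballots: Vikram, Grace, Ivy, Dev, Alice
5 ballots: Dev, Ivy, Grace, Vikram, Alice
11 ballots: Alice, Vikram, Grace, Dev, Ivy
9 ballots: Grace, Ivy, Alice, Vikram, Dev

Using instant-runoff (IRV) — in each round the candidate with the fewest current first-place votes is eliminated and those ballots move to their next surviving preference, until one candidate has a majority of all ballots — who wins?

Round 1: Ivy 0, Dev 5, Grace 9, Vikram 6, Alice 11. Ivy eliminated.
Round 2: Dev 5, Grace 9, Vikram 6, Alice 11. Dev eliminated.
Round 3: Grace 14, Vikram 6, Alice 11. Vikram eliminated.
Round 4: Grace 20, Alice 11. Grace has a majority (≥16).

Grace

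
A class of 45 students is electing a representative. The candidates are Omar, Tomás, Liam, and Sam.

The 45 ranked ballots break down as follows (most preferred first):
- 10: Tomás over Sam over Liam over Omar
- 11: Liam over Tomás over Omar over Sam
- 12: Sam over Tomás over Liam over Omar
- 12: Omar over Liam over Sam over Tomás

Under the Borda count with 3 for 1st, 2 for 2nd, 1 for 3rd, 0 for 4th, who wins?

Omar: 10×0 + 11×1 + 12×0 + 12×3 = 47
Tomás: 10×3 + 11×2 + 12×2 + 12×0 = 76
Liam: 10×1 + 11×3 + 12×1 + 12×2 = 79
Sam: 10×2 + 11×0 + 12×3 + 12×1 = 68

Liam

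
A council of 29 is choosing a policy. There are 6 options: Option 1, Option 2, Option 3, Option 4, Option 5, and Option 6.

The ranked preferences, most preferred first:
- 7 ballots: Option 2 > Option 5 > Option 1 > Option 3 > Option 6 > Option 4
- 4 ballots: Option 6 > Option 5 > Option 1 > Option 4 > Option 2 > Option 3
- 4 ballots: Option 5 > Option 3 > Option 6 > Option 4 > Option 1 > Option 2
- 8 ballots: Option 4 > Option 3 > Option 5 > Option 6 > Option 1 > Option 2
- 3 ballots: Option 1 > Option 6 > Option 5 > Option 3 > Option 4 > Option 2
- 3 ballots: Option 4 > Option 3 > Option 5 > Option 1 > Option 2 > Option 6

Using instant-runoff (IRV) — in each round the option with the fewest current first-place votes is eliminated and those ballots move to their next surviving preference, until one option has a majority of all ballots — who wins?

Round 1: Option 1 3, Option 2 7, Option 3 0, Option 4 11, Option 5 4, Option 6 4. Option 3 eliminated.
Round 2: Option 1 3, Option 2 7, Option 4 11, Option 5 4, Option 6 4. Option 1 eliminated.
Round 3: Option 2 7, Option 4 11, Option 5 4, Option 6 7. Option 5 eliminated.
Round 4: Option 2 7, Option 4 11, Option 6 11. Option 2 eliminated.
Round 5: Option 4 11, Option 6 18. Option 6 has a majority (≥15).

Option 6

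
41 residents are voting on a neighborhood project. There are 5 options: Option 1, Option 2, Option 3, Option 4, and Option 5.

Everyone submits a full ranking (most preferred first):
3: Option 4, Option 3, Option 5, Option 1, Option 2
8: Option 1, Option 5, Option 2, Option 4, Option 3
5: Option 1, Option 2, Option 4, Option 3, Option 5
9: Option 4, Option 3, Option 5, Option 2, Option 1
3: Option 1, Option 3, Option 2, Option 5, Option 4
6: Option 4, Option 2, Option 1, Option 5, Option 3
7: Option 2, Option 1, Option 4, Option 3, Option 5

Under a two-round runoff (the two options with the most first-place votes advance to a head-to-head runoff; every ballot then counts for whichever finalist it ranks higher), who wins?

Round 1 first-place votes: Option 1 16, Option 2 7, Option 3 0, Option 4 18, Option 5 0. Option 4 and Option 1 advance.
Runoff: Option 4 is ranked above Option 1 on 18 ballots, Option 1 above Option 4 on 23.

Option 1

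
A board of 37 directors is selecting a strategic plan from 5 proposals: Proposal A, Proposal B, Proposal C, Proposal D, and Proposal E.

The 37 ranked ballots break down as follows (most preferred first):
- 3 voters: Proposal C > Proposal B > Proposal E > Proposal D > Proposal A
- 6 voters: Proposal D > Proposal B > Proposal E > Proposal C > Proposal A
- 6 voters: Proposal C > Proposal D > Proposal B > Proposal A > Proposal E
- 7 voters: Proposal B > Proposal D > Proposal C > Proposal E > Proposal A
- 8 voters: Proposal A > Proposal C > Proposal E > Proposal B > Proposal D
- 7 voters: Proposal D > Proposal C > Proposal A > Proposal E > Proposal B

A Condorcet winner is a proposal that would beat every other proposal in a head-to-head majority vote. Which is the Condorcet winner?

Proposal D vs Proposal A: 29–8
Proposal D vs Proposal B: 19–18
Proposal D vs Proposal C: 20–17
Proposal D vs Proposal E: 26–11
Proposal D beats every other proposal.

Proposal D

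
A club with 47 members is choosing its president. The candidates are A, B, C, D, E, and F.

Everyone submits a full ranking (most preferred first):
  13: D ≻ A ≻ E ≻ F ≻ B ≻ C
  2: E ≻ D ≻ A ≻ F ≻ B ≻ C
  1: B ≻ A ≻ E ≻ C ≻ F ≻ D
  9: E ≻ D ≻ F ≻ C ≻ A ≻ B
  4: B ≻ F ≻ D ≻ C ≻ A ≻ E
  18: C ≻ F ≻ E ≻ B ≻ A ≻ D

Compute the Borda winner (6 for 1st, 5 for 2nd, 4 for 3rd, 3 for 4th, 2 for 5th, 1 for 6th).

A: 13×5 + 2×4 + 1×5 + 9×2 + 4×2 + 18×2 = 140
B: 13×2 + 2×2 + 1×6 + 9×1 + 4×6 + 18×3 = 123
C: 13×1 + 2×1 + 1×3 + 9×3 + 4×3 + 18×6 = 165
D: 13×6 + 2×5 + 1×1 + 9×5 + 4×4 + 18×1 = 168
E: 13×4 + 2×6 + 1×4 + 9×6 + 4×1 + 18×4 = 198
F: 13×3 + 2×3 + 1×2 + 9×4 + 4×5 + 18×5 = 193

E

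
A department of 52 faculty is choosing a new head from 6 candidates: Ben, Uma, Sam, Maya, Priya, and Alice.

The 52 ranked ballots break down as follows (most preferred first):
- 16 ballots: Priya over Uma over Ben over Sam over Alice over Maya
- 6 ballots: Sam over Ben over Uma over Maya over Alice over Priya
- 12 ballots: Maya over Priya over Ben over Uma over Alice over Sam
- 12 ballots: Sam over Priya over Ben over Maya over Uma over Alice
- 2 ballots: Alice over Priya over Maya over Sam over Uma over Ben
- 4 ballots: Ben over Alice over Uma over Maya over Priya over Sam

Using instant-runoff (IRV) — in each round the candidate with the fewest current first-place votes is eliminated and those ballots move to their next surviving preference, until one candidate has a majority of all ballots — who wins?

Round 1: Ben 4, Uma 0, Sam 18, Maya 12, Priya 16, Alice 2. Uma eliminated.
Round 2: Ben 4, Sam 18, Maya 12, Priya 16, Alice 2. Alice eliminated.
Round 3: Ben 4, Sam 18, Maya 12, Priya 18. Ben eliminated.
Round 4: Sam 18, Maya 16, Priya 18. Maya eliminated.
Round 5: Sam 18, Priya 34. Priya has a majority (≥27).

Priya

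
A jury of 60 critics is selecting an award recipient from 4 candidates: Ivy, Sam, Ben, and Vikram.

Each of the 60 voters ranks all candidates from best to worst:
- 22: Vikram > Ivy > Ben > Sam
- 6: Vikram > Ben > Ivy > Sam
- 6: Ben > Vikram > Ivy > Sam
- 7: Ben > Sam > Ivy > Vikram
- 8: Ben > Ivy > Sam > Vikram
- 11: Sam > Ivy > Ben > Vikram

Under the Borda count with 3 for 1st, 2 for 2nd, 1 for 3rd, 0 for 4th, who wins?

Ivy: 22×2 + 6×1 + 6×1 + 7×1 + 8×2 + 11×2 = 101
Sam: 22×0 + 6×0 + 6×0 + 7×2 + 8×1 + 11×3 = 55
Ben: 22×1 + 6×2 + 6×3 + 7×3 + 8×3 + 11×1 = 108
Vikram: 22×3 + 6×3 + 6×2 + 7×0 + 8×0 + 11×0 = 96

Ben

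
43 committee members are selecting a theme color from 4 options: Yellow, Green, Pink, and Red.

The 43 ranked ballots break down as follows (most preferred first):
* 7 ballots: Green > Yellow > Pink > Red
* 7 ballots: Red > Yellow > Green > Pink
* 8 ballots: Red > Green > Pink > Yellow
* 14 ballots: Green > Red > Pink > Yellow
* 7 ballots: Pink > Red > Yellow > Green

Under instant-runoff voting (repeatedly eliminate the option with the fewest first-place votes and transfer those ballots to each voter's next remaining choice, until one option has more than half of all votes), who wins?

Red

Round 1: Yellow 0, Green 21, Pink 7, Red 15. Yellow eliminated.
Round 2: Green 21, Pink 7, Red 15. Pink eliminated.
Round 3: Green 21, Red 22. Red has a majority (≥22).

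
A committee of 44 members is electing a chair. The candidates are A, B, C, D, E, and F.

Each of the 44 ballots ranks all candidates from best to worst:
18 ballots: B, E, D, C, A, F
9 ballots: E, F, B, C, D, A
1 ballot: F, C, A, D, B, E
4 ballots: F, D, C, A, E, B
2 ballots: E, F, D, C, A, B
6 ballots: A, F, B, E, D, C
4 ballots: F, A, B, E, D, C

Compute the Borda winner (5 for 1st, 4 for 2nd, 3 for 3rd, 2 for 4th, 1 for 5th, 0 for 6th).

A: 18×1 + 9×0 + 1×3 + 4×2 + 2×1 + 6×5 + 4×4 = 77
B: 18×5 + 9×3 + 1×1 + 4×0 + 2×0 + 6×3 + 4×3 = 148
C: 18×2 + 9×2 + 1×4 + 4×3 + 2×2 + 6×0 + 4×0 = 74
D: 18×3 + 9×1 + 1×2 + 4×4 + 2×3 + 6×1 + 4×1 = 97
E: 18×4 + 9×5 + 1×0 + 4×1 + 2×5 + 6×2 + 4×2 = 151
F: 18×0 + 9×4 + 1×5 + 4×5 + 2×4 + 6×4 + 4×5 = 113

E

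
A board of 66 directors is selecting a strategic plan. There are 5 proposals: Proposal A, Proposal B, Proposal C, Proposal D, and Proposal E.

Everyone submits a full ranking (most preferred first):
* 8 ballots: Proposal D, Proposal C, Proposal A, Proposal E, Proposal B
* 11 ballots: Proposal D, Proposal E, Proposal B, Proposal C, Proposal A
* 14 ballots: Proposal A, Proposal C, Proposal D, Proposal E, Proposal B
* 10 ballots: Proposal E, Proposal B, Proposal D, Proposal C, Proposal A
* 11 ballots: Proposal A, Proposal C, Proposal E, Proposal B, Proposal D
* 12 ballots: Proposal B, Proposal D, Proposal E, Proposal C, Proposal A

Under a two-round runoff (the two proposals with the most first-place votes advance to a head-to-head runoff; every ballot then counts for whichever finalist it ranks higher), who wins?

Proposal D

Round 1 first-place votes: Proposal A 25, Proposal B 12, Proposal C 0, Proposal D 19, Proposal E 10. Proposal A and Proposal D advance.
Runoff: Proposal A is ranked above Proposal D on 25 ballots, Proposal D above Proposal A on 41.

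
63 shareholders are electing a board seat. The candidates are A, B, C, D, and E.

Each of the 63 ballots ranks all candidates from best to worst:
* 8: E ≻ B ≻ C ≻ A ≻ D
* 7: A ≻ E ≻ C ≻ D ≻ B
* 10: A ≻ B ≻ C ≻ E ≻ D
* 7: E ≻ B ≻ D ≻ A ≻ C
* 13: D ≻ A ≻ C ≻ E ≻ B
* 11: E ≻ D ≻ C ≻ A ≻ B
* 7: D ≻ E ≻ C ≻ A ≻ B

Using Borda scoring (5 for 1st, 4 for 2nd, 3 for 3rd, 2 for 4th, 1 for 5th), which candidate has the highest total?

A: 8×2 + 7×5 + 10×5 + 7×2 + 13×4 + 11×2 + 7×2 = 203
B: 8×4 + 7×1 + 10×4 + 7×4 + 13×1 + 11×1 + 7×1 = 138
C: 8×3 + 7×3 + 10×3 + 7×1 + 13×3 + 11×3 + 7×3 = 175
D: 8×1 + 7×2 + 10×1 + 7×3 + 13×5 + 11×4 + 7×5 = 197
E: 8×5 + 7×4 + 10×2 + 7×5 + 13×2 + 11×5 + 7×4 = 232

E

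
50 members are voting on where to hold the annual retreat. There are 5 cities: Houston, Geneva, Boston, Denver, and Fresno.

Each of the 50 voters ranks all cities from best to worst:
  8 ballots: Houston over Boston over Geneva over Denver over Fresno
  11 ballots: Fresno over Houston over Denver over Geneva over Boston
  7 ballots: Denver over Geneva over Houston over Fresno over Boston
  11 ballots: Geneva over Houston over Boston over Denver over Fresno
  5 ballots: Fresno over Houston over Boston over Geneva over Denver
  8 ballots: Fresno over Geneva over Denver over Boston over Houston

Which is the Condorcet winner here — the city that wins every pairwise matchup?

Geneva

Geneva vs Houston: 26–24
Geneva vs Boston: 37–13
Geneva vs Denver: 32–18
Geneva vs Fresno: 26–24
Geneva beats every other city.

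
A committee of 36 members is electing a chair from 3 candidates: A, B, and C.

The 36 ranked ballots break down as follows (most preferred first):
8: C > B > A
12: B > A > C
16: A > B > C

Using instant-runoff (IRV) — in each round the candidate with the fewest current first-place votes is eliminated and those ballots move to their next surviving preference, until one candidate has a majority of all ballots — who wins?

B

Round 1: A 16, B 12, C 8. C eliminated.
Round 2: A 16, B 20. B has a majority (≥19).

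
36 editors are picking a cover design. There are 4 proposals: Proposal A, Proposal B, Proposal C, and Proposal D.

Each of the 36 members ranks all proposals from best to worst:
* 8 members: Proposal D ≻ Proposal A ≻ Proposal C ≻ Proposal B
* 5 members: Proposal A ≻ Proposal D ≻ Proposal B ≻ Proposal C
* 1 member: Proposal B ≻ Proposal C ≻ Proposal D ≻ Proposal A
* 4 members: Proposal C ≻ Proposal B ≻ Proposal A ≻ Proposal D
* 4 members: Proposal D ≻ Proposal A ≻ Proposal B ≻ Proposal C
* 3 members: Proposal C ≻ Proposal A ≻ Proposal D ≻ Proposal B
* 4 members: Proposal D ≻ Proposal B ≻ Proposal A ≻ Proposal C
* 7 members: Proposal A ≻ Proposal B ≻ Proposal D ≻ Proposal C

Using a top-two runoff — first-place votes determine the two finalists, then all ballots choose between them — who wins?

Round 1 first-place votes: Proposal A 12, Proposal B 1, Proposal C 7, Proposal D 16. Proposal D and Proposal A advance.
Runoff: Proposal D is ranked above Proposal A on 17 ballots, Proposal A above Proposal D on 19.

Proposal A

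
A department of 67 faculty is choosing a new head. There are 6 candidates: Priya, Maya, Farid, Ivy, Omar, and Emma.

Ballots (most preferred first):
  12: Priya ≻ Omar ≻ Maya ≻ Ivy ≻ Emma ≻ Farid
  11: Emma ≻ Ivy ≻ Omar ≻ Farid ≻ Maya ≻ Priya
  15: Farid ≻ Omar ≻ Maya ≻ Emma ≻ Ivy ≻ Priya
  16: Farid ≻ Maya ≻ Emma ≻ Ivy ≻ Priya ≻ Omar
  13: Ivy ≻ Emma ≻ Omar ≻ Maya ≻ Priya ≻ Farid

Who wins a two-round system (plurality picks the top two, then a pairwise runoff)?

Round 1 first-place votes: Priya 12, Maya 0, Farid 31, Ivy 13, Omar 0, Emma 11. Farid and Ivy advance.
Runoff: Farid is ranked above Ivy on 31 ballots, Ivy above Farid on 36.

Ivy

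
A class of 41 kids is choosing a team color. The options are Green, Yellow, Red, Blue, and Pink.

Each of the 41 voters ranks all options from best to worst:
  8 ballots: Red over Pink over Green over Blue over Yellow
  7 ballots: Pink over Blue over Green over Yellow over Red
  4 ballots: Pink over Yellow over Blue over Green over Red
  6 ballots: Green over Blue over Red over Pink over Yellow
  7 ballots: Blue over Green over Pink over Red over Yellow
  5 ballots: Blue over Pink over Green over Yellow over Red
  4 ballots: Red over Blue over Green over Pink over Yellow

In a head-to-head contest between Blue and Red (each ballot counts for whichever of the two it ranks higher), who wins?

Blue is ranked above Red on 29 ballots; Red above Blue on 12.

Blue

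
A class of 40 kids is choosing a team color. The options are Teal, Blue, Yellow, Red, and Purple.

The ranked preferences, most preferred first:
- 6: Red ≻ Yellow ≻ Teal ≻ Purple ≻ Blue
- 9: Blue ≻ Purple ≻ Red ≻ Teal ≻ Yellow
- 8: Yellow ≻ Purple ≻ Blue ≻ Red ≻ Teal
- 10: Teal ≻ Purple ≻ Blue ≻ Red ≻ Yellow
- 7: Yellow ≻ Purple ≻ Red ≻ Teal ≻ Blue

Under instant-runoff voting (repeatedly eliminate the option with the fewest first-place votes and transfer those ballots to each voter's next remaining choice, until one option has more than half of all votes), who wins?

Round 1: Teal 10, Blue 9, Yellow 15, Red 6, Purple 0. Purple eliminated.
Round 2: Teal 10, Blue 9, Yellow 15, Red 6. Red eliminated.
Round 3: Teal 10, Blue 9, Yellow 21. Yellow has a majority (≥21).

Yellow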